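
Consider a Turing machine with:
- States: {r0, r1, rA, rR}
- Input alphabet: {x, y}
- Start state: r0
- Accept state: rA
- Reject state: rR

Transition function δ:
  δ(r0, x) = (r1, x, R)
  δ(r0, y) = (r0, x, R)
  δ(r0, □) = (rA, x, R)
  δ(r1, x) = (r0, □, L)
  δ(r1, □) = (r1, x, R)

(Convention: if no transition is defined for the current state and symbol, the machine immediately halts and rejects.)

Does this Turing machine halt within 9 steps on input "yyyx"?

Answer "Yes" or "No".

Execution trace:
Initial: [r0]yyyx
Step 1: δ(r0, y) = (r0, x, R) → x[r0]yyx
Step 2: δ(r0, y) = (r0, x, R) → xx[r0]yx
Step 3: δ(r0, y) = (r0, x, R) → xxx[r0]x
Step 4: δ(r0, x) = (r1, x, R) → xxxx[r1]□
Step 5: δ(r1, □) = (r1, x, R) → xxxxx[r1]□
Step 6: δ(r1, □) = (r1, x, R) → xxxxxx[r1]□
Step 7: δ(r1, □) = (r1, x, R) → xxxxxxx[r1]□
Step 8: δ(r1, □) = (r1, x, R) → xxxxxxxx[r1]□
Step 9: δ(r1, □) = (r1, x, R) → xxxxxxxxx[r1]□

The machine has not reached a halting state after 9 steps.
The machine did not halt within the 9-step bound.

Answer: No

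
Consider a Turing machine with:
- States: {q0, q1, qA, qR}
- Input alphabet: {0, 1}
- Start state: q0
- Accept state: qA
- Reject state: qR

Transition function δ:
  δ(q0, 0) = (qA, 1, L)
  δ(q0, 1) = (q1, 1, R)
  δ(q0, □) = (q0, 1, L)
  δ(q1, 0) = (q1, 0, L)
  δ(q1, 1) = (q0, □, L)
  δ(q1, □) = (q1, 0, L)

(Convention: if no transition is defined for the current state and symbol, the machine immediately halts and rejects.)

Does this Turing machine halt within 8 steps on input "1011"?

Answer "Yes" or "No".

Execution trace:
Initial: [q0]1011
Step 1: δ(q0, 1) = (q1, 1, R) → 1[q1]011
Step 2: δ(q1, 0) = (q1, 0, L) → [q1]1011
Step 3: δ(q1, 1) = (q0, □, L) → [q0]□□011
Step 4: δ(q0, □) = (q0, 1, L) → [q0]□1□011
Step 5: δ(q0, □) = (q0, 1, L) → [q0]□11□011
Step 6: δ(q0, □) = (q0, 1, L) → [q0]□111□011
Step 7: δ(q0, □) = (q0, 1, L) → [q0]□1111□011
Step 8: δ(q0, □) = (q0, 1, L) → [q0]□11111□011

The machine has not reached a halting state after 8 steps.
The machine did not halt within the 8-step bound.

Answer: No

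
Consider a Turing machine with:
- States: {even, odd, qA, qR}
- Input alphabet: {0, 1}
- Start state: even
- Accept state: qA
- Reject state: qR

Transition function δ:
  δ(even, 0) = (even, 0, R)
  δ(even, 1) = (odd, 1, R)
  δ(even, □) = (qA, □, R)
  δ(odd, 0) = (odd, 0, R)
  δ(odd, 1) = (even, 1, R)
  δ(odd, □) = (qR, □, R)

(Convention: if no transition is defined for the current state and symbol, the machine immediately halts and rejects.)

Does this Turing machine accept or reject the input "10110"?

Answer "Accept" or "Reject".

Execution trace:
Initial: [even]10110
Step 1: δ(even, 1) = (odd, 1, R) → 1[odd]0110
Step 2: δ(odd, 0) = (odd, 0, R) → 10[odd]110
Step 3: δ(odd, 1) = (even, 1, R) → 101[even]10
Step 4: δ(even, 1) = (odd, 1, R) → 1011[odd]0
Step 5: δ(odd, 0) = (odd, 0, R) → 10110[odd]□
Step 6: δ(odd, □) = (qR, □, R) → 10110□[qR]□

The machine reaches the reject state qR and halts.

Answer: Reject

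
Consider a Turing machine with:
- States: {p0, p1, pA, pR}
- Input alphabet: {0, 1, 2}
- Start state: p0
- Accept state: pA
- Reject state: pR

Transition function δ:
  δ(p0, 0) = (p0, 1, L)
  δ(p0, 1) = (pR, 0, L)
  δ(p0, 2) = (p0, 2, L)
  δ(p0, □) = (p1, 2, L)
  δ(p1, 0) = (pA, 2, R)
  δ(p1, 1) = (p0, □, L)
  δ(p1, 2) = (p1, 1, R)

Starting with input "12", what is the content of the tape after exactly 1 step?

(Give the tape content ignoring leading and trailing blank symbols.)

Execution trace:
Initial: [p0]12
Step 1: δ(p0, 1) = (pR, 0, L) → [pR]□02

The machine reaches the reject state pR and halts.

After 1 step, the tape (ignoring leading/trailing blanks) is: 02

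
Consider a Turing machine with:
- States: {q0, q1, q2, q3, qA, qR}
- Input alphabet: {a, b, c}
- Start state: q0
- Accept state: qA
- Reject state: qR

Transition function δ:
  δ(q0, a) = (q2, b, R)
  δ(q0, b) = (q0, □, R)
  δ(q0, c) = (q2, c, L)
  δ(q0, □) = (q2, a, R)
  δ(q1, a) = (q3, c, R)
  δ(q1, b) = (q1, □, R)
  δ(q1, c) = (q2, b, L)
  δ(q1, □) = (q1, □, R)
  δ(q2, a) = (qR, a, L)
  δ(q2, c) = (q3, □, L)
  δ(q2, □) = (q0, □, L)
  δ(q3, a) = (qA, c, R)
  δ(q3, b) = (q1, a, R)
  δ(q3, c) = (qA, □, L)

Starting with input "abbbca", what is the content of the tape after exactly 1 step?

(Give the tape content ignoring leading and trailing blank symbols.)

Execution trace:
Initial: [q0]abbbca
Step 1: δ(q0, a) = (q2, b, R) → b[q2]bbbca

No transition is defined for δ(q2, b). By convention the machine halts and rejects.

After 1 step, the tape (ignoring leading/trailing blanks) is: bbbbca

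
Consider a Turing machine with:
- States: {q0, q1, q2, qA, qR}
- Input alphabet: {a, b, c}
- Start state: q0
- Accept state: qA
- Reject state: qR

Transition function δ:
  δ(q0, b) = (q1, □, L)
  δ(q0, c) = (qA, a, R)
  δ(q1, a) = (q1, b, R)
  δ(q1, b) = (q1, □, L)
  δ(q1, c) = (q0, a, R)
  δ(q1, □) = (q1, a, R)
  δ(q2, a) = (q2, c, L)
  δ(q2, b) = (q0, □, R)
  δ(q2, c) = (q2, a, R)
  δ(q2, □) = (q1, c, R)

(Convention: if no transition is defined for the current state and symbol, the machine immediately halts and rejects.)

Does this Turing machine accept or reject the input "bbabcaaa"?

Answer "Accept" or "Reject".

Execution trace:
Initial: [q0]bbabcaaa
Step 1: δ(q0, b) = (q1, □, L) → [q1]□□babcaaa
Step 2: δ(q1, □) = (q1, a, R) → a[q1]□babcaaa
Step 3: δ(q1, □) = (q1, a, R) → aa[q1]babcaaa
Step 4: δ(q1, b) = (q1, □, L) → a[q1]a□abcaaa
Step 5: δ(q1, a) = (q1, b, R) → ab[q1]□abcaaa
Step 6: δ(q1, □) = (q1, a, R) → aba[q1]abcaaa
Step 7: δ(q1, a) = (q1, b, R) → abab[q1]bcaaa
Step 8: δ(q1, b) = (q1, □, L) → aba[q1]b□caaa
Step 9: δ(q1, b) = (q1, □, L) → ab[q1]a□□caaa
Step 10: δ(q1, a) = (q1, b, R) → abb[q1]□□caaa
Step 11: δ(q1, □) = (q1, a, R) → abba[q1]□caaa
Step 12: δ(q1, □) = (q1, a, R) → abbaa[q1]caaa
Step 13: δ(q1, c) = (q0, a, R) → abbaaa[q0]aaa

No transition is defined for δ(q0, a). By convention the machine halts and rejects.

Answer: Reject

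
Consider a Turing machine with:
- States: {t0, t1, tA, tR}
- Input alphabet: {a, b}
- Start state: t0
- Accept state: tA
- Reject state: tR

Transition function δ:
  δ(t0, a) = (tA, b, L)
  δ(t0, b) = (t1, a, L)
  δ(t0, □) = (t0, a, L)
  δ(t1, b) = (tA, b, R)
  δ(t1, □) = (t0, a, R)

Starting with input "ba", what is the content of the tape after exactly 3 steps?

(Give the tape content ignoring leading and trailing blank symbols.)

Execution trace:
Initial: [t0]ba
Step 1: δ(t0, b) = (t1, a, L) → [t1]□aa
Step 2: δ(t1, □) = (t0, a, R) → a[t0]aa
Step 3: δ(t0, a) = (tA, b, L) → [tA]aba

The machine reaches the accept state tA and halts.

After 3 steps, the tape (ignoring leading/trailing blanks) is: aba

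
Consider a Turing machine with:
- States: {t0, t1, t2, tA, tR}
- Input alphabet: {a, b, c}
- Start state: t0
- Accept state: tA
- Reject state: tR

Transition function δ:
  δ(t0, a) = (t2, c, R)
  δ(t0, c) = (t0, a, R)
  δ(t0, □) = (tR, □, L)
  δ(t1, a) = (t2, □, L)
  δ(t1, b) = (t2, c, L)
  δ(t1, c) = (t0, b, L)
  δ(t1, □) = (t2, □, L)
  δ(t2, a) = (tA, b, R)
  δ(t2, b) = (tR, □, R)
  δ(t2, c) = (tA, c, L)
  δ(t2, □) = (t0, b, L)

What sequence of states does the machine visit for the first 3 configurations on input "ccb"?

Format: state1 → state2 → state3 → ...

Execution trace:
Initial: [t0]ccb
Step 1: δ(t0, c) = (t0, a, R) → a[t0]cb
Step 2: δ(t0, c) = (t0, a, R) → aa[t0]b

No transition is defined for δ(t0, b). By convention the machine halts and rejects.

State sequence: t0 → t0 → t0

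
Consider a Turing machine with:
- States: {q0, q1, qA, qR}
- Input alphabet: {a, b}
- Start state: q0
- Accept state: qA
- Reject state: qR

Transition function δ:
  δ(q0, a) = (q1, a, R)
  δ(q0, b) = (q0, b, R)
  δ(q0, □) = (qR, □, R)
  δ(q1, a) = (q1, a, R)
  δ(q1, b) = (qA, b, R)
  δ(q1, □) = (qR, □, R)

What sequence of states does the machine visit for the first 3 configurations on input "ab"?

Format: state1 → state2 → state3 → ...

Execution trace:
Initial: [q0]ab
Step 1: δ(q0, a) = (q1, a, R) → a[q1]b
Step 2: δ(q1, b) = (qA, b, R) → ab[qA]□

The machine reaches the accept state qA and halts.

State sequence: q0 → q1 → qA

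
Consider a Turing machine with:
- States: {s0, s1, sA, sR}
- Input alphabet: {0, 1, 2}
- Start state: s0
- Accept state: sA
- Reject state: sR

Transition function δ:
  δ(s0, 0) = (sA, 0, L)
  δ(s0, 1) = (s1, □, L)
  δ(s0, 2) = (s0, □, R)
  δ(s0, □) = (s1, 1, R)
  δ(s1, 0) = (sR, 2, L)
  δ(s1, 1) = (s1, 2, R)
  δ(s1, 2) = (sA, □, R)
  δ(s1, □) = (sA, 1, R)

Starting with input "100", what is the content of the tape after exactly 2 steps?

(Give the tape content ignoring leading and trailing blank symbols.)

Execution trace:
Initial: [s0]100
Step 1: δ(s0, 1) = (s1, □, L) → [s1]□□00
Step 2: δ(s1, □) = (sA, 1, R) → 1[sA]□00

The machine reaches the accept state sA and halts.

After 2 steps, the tape (ignoring leading/trailing blanks) is: 1□00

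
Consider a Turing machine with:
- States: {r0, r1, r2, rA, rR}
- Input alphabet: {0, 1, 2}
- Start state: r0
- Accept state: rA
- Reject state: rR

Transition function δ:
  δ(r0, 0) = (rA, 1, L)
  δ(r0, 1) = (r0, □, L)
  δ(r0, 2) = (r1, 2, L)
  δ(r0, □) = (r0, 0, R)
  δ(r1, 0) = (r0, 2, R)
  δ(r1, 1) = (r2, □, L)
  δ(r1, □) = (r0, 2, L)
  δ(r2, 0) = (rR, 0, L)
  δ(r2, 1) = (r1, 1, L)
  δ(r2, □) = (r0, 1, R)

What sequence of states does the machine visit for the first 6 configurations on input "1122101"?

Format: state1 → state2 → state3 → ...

Execution trace:
Initial: [r0]1122101
Step 1: δ(r0, 1) = (r0, □, L) → [r0]□□122101
Step 2: δ(r0, □) = (r0, 0, R) → 0[r0]□122101
Step 3: δ(r0, □) = (r0, 0, R) → 00[r0]122101
Step 4: δ(r0, 1) = (r0, □, L) → 0[r0]0□22101
Step 5: δ(r0, 0) = (rA, 1, L) → [rA]01□22101

The machine reaches the accept state rA and halts.

State sequence: r0 → r0 → r0 → r0 → r0 → rA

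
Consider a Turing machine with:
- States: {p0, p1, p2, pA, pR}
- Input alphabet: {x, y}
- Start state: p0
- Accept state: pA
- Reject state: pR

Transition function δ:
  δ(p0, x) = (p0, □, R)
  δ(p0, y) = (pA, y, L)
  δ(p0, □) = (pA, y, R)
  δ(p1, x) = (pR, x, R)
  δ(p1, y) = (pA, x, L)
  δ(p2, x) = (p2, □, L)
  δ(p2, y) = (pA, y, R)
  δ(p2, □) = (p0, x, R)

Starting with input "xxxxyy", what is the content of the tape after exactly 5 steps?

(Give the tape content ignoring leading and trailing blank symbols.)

Execution trace:
Initial: [p0]xxxxyy
Step 1: δ(p0, x) = (p0, □, R) → □[p0]xxxyy
Step 2: δ(p0, x) = (p0, □, R) → □□[p0]xxyy
Step 3: δ(p0, x) = (p0, □, R) → □□□[p0]xyy
Step 4: δ(p0, x) = (p0, □, R) → □□□□[p0]yy
Step 5: δ(p0, y) = (pA, y, L) → □□□[pA]□yy

The machine reaches the accept state pA and halts.

After 5 steps, the tape (ignoring leading/trailing blanks) is: yy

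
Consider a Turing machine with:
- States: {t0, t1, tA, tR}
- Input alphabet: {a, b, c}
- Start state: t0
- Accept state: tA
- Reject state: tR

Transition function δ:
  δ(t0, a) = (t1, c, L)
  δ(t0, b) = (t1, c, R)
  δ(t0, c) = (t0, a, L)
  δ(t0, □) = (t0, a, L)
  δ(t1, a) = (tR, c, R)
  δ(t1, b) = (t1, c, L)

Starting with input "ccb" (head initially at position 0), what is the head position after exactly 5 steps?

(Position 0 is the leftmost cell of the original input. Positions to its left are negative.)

Execution trace (head position shown):
Step 0: [t0]ccb  (head at position 0)
Step 1: move left → [t0]□acb  (head at position -1)
Step 2: move left → [t0]□aacb  (head at position -2)
Step 3: move left → [t0]□aaacb  (head at position -3)
Step 4: move left → [t0]□aaaacb  (head at position -4)
Step 5: move left → [t0]□aaaaacb  (head at position -5)

After 5 steps, the head is at position -5.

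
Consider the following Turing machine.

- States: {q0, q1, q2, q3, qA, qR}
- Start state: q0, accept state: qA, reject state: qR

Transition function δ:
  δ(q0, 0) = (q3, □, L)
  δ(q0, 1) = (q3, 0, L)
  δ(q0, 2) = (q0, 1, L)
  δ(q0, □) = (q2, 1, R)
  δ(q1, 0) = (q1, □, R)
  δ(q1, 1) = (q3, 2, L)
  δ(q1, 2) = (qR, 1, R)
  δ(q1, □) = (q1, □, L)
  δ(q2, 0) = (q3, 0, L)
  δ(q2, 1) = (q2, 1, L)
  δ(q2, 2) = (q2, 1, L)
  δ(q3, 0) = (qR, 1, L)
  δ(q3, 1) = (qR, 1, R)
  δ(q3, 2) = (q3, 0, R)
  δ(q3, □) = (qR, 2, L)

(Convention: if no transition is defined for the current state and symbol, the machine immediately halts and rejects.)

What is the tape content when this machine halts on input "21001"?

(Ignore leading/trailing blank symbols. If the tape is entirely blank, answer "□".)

Execution trace:
Initial: [q0]21001
Step 1: δ(q0, 2) = (q0, 1, L) → [q0]□11001
Step 2: δ(q0, □) = (q2, 1, R) → 1[q2]11001
Step 3: δ(q2, 1) = (q2, 1, L) → [q2]111001
Step 4: δ(q2, 1) = (q2, 1, L) → [q2]□111001

No transition is defined for δ(q2, □). By convention the machine halts and rejects.

Final tape (ignoring leading/trailing blanks): 111001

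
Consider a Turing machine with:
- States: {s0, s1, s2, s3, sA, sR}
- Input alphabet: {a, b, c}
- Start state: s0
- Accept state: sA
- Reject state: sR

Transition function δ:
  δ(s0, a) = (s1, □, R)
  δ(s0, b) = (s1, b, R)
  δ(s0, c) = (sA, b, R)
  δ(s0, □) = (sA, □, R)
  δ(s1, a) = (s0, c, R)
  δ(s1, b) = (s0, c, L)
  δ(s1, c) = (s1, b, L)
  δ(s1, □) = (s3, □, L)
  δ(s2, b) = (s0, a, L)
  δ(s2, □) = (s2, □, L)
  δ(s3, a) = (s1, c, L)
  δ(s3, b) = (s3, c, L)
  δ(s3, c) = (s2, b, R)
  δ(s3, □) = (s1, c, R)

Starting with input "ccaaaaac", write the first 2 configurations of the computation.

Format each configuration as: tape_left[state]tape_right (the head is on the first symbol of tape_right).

Transitions applied:
Step 1: δ(s0, c) = (sA, b, R)

The first 2 configurations are:
[s0]ccaaaaac ⊢ b[sA]caaaaac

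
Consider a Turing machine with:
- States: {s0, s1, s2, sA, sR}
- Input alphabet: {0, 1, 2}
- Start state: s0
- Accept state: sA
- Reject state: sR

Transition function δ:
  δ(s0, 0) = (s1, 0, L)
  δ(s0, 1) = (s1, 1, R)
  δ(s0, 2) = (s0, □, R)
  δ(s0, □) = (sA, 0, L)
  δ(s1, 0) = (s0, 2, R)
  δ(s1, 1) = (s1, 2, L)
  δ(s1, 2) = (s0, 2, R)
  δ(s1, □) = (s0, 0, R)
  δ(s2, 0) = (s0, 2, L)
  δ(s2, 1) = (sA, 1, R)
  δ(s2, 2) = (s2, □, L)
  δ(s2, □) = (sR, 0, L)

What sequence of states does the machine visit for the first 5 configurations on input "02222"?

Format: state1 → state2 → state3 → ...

Execution trace:
Initial: [s0]02222
Step 1: δ(s0, 0) = (s1, 0, L) → [s1]□02222
Step 2: δ(s1, □) = (s0, 0, R) → 0[s0]02222
Step 3: δ(s0, 0) = (s1, 0, L) → [s1]002222
Step 4: δ(s1, 0) = (s0, 2, R) → 2[s0]02222

State sequence: s0 → s1 → s0 → s1 → s0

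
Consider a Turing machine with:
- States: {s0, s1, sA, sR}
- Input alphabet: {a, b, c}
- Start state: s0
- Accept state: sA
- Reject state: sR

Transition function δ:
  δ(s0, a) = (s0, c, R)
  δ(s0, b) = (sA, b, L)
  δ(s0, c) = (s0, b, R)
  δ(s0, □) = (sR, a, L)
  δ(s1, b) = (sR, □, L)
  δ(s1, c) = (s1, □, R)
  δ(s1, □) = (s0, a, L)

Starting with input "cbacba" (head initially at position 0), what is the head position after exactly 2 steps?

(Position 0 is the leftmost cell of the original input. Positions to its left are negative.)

Execution trace (head position shown):
Step 0: [s0]cbacba  (head at position 0)
Step 1: move right → b[s0]bacba  (head at position 1)
Step 2: move left → [sA]bbacba  (head at position 0)

After 2 steps, the head is at position 0.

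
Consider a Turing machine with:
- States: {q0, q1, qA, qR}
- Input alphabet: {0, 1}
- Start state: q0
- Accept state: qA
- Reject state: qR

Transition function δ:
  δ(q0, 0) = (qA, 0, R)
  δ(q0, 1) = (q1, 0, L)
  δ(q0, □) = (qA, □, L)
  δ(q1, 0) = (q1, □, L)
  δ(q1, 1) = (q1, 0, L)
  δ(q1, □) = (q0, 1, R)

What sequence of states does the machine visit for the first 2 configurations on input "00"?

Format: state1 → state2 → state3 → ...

Execution trace:
Initial: [q0]00
Step 1: δ(q0, 0) = (qA, 0, R) → 0[qA]0

The machine reaches the accept state qA and halts.

State sequence: q0 → qA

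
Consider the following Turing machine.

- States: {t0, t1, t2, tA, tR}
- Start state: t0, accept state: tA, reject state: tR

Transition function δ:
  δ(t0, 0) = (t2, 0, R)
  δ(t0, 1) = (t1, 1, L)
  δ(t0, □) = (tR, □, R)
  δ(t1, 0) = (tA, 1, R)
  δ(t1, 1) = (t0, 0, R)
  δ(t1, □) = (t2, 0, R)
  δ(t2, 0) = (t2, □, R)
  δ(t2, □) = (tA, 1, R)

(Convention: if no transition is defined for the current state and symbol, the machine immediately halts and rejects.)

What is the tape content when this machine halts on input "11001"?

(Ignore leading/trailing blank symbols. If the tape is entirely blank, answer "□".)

Execution trace:
Initial: [t0]11001
Step 1: δ(t0, 1) = (t1, 1, L) → [t1]□11001
Step 2: δ(t1, □) = (t2, 0, R) → 0[t2]11001

No transition is defined for δ(t2, 1). By convention the machine halts and rejects.

Final tape (ignoring leading/trailing blanks): 011001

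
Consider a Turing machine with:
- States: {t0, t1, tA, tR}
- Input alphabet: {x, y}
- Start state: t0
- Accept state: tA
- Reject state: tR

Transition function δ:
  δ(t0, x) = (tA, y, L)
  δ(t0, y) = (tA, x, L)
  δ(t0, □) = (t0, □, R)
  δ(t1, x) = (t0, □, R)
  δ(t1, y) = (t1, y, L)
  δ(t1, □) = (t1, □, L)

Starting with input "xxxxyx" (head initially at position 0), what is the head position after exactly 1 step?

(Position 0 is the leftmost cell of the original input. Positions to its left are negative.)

Execution trace (head position shown):
Step 0: [t0]xxxxyx  (head at position 0)
Step 1: move left → [tA]□yxxxyx  (head at position -1)

After 1 step, the head is at position -1.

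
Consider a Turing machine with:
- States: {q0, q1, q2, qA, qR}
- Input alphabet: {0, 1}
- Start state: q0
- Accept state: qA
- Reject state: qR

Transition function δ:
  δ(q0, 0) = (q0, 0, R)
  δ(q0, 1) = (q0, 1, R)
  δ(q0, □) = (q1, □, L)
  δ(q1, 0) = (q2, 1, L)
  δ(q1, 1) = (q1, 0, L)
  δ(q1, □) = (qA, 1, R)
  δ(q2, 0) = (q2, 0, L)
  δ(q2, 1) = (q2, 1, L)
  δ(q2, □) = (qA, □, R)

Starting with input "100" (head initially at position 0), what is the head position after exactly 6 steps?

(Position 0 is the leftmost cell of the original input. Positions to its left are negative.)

Execution trace (head position shown):
Step 0: [q0]100  (head at position 0)
Step 1: move right → 1[q0]00  (head at position 1)
Step 2: move right → 10[q0]0  (head at position 2)
Step 3: move right → 100[q0]□  (head at position 3)
Step 4: move left → 10[q1]0□  (head at position 2)
Step 5: move left → 1[q2]01□  (head at position 1)
Step 6: move left → [q2]101□  (head at position 0)

After 6 steps, the head is at position 0.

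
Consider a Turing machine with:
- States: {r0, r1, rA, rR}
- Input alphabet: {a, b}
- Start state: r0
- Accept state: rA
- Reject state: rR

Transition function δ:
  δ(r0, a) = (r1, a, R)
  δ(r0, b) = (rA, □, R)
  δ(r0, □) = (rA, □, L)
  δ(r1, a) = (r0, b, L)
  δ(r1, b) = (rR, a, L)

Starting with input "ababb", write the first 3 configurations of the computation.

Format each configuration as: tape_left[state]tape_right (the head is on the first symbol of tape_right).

Transitions applied:
Step 1: δ(r0, a) = (r1, a, R)
Step 2: δ(r1, b) = (rR, a, L)

The first 3 configurations are:
[r0]ababb ⊢ a[r1]babb ⊢ [rR]aaabb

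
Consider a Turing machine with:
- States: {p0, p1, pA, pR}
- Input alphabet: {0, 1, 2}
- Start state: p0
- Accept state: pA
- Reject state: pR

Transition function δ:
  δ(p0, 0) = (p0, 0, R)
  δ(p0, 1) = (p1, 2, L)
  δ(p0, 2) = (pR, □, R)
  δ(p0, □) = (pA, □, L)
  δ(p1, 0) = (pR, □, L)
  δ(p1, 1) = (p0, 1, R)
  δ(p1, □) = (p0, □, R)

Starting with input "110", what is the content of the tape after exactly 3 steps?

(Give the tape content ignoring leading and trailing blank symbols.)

Execution trace:
Initial: [p0]110
Step 1: δ(p0, 1) = (p1, 2, L) → [p1]□210
Step 2: δ(p1, □) = (p0, □, R) → □[p0]210
Step 3: δ(p0, 2) = (pR, □, R) → □□[pR]10

The machine reaches the reject state pR and halts.

After 3 steps, the tape (ignoring leading/trailing blanks) is: 10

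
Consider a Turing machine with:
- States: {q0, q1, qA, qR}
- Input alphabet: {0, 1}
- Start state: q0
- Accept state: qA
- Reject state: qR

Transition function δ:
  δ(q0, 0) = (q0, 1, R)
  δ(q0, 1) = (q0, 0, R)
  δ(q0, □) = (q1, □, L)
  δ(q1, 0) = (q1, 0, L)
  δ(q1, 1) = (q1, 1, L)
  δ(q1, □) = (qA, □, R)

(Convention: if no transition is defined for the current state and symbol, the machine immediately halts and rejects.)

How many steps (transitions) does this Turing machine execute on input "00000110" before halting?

Execution trace:
Initial: [q0]00000110
Step 1: δ(q0, 0) = (q0, 1, R) → 1[q0]0000110
Step 2: δ(q0, 0) = (q0, 1, R) → 11[q0]000110
Step 3: δ(q0, 0) = (q0, 1, R) → 111[q0]00110
Step 4: δ(q0, 0) = (q0, 1, R) → 1111[q0]0110
Step 5: δ(q0, 0) = (q0, 1, R) → 11111[q0]110
Step 6: δ(q0, 1) = (q0, 0, R) → 111110[q0]10
Step 7: δ(q0, 1) = (q0, 0, R) → 1111100[q0]0
Step 8: δ(q0, 0) = (q0, 1, R) → 11111001[q0]□
Step 9: δ(q0, □) = (q1, □, L) → 1111100[q1]1□
Step 10: δ(q1, 1) = (q1, 1, L) → 111110[q1]01□
Step 11: δ(q1, 0) = (q1, 0, L) → 11111[q1]001□
Step 12: δ(q1, 0) = (q1, 0, L) → 1111[q1]1001□
Step 13: δ(q1, 1) = (q1, 1, L) → 111[q1]11001□
Step 14: δ(q1, 1) = (q1, 1, L) → 11[q1]111001□
Step 15: δ(q1, 1) = (q1, 1, L) → 1[q1]1111001□
Step 16: δ(q1, 1) = (q1, 1, L) → [q1]11111001□
Step 17: δ(q1, 1) = (q1, 1, L) → [q1]□11111001□
Step 18: δ(q1, □) = (qA, □, R) → □[qA]11111001□

The machine reaches the accept state qA and halts.

The machine executed 18 steps before halting.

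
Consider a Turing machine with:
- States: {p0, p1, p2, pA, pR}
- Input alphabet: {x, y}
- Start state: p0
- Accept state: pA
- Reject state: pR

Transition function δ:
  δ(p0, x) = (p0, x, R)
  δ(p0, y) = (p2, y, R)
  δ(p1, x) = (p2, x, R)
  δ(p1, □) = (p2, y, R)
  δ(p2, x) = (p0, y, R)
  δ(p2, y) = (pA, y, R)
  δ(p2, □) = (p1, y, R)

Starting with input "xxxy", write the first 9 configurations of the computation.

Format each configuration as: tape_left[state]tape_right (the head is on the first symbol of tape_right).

Transitions applied:
Step 1: δ(p0, x) = (p0, x, R)
Step 2: δ(p0, x) = (p0, x, R)
Step 3: δ(p0, x) = (p0, x, R)
Step 4: δ(p0, y) = (p2, y, R)
Step 5: δ(p2, □) = (p1, y, R)
Step 6: δ(p1, □) = (p2, y, R)
Step 7: δ(p2, □) = (p1, y, R)
Step 8: δ(p1, □) = (p2, y, R)

The first 9 configurations are:
[p0]xxxy ⊢ x[p0]xxy ⊢ xx[p0]xy ⊢ xxx[p0]y ⊢ xxxy[p2]□ ⊢ xxxyy[p1]□ ⊢ xxxyyy[p2]□ ⊢ xxxyyyy[p1]□ ⊢ xxxyyyyy[p2]□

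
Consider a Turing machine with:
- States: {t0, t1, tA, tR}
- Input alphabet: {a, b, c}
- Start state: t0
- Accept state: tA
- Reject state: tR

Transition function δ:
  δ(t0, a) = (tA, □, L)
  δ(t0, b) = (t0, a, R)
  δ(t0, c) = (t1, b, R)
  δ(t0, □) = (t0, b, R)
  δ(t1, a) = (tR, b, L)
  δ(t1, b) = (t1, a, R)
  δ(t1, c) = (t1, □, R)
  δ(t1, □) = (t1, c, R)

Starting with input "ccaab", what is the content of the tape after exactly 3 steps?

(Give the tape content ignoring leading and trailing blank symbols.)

Execution trace:
Initial: [t0]ccaab
Step 1: δ(t0, c) = (t1, b, R) → b[t1]caab
Step 2: δ(t1, c) = (t1, □, R) → b□[t1]aab
Step 3: δ(t1, a) = (tR, b, L) → b[tR]□bab

The machine reaches the reject state tR and halts.

After 3 steps, the tape (ignoring leading/trailing blanks) is: b□bab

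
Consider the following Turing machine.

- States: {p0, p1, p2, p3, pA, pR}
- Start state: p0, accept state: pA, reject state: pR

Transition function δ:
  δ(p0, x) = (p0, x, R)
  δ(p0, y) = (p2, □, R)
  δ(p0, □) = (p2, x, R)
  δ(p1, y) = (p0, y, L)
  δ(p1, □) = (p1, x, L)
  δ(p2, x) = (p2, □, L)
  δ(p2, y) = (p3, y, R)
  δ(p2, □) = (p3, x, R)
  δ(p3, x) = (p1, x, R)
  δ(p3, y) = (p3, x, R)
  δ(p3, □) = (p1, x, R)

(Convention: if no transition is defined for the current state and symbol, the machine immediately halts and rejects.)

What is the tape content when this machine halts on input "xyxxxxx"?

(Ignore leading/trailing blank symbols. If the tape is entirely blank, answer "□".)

Execution trace:
Initial: [p0]xyxxxxx
Step 1: δ(p0, x) = (p0, x, R) → x[p0]yxxxxx
Step 2: δ(p0, y) = (p2, □, R) → x□[p2]xxxxx
Step 3: δ(p2, x) = (p2, □, L) → x[p2]□□xxxx
Step 4: δ(p2, □) = (p3, x, R) → xx[p3]□xxxx
Step 5: δ(p3, □) = (p1, x, R) → xxx[p1]xxxx

No transition is defined for δ(p1, x). By convention the machine halts and rejects.

Final tape (ignoring leading/trailing blanks): xxxxxxx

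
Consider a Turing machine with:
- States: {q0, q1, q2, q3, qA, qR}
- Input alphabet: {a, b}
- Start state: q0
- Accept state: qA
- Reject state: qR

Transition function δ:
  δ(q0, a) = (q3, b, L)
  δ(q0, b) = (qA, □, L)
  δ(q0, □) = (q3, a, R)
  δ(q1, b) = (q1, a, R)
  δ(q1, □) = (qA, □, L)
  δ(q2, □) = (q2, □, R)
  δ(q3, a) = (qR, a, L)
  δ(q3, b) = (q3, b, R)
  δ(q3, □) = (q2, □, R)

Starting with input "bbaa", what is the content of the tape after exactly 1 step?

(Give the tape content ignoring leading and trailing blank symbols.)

Execution trace:
Initial: [q0]bbaa
Step 1: δ(q0, b) = (qA, □, L) → [qA]□□baa

The machine reaches the accept state qA and halts.

After 1 step, the tape (ignoring leading/trailing blanks) is: baa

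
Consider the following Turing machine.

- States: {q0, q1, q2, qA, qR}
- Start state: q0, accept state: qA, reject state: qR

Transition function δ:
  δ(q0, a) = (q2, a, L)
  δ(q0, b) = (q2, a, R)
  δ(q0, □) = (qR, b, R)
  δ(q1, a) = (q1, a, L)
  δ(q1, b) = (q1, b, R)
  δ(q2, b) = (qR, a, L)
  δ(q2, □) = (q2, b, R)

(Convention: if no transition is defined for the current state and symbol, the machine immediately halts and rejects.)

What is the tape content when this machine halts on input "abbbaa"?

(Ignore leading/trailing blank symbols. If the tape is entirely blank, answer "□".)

Execution trace:
Initial: [q0]abbbaa
Step 1: δ(q0, a) = (q2, a, L) → [q2]□abbbaa
Step 2: δ(q2, □) = (q2, b, R) → b[q2]abbbaa

No transition is defined for δ(q2, a). By convention the machine halts and rejects.

Final tape (ignoring leading/trailing blanks): babbbaa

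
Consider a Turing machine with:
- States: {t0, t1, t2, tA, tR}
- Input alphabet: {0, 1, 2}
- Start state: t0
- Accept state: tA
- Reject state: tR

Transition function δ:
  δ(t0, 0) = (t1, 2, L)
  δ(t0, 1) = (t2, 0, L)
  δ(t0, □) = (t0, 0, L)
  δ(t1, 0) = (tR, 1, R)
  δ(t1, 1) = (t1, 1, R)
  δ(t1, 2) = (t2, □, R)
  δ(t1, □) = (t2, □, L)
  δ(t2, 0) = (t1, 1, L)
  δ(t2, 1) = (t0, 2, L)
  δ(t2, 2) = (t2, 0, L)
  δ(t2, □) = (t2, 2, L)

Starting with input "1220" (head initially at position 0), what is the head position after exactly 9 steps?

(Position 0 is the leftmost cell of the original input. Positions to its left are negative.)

Execution trace (head position shown):
Step 0: [t0]1220  (head at position 0)
Step 1: move left → [t2]□0220  (head at position -1)
Step 2: move left → [t2]□20220  (head at position -2)
Step 3: move left → [t2]□220220  (head at position -3)
Step 4: move left → [t2]□2220220  (head at position -4)
Step 5: move left → [t2]□22220220  (head at position -5)
Step 6: move left → [t2]□222220220  (head at position -6)
Step 7: move left → [t2]□2222220220  (head at position -7)
Step 8: move left → [t2]□22222220220  (head at position -8)
Step 9: move left → [t2]□222222220220  (head at position -9)

After 9 steps, the head is at position -9.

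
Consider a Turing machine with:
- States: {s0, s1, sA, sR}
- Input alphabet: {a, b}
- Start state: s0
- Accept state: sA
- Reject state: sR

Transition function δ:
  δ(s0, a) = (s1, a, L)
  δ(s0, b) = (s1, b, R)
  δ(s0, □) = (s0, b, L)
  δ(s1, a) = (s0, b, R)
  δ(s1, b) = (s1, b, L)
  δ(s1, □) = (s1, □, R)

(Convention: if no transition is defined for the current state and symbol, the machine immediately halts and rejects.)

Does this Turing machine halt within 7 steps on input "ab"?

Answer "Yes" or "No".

Execution trace:
Initial: [s0]ab
Step 1: δ(s0, a) = (s1, a, L) → [s1]□ab
Step 2: δ(s1, □) = (s1, □, R) → □[s1]ab
Step 3: δ(s1, a) = (s0, b, R) → □b[s0]b
Step 4: δ(s0, b) = (s1, b, R) → □bb[s1]□
Step 5: δ(s1, □) = (s1, □, R) → □bb□[s1]□
Step 6: δ(s1, □) = (s1, □, R) → □bb□□[s1]□
Step 7: δ(s1, □) = (s1, □, R) → □bb□□□[s1]□

The machine has not reached a halting state after 7 steps.
The machine did not halt within the 7-step bound.

Answer: No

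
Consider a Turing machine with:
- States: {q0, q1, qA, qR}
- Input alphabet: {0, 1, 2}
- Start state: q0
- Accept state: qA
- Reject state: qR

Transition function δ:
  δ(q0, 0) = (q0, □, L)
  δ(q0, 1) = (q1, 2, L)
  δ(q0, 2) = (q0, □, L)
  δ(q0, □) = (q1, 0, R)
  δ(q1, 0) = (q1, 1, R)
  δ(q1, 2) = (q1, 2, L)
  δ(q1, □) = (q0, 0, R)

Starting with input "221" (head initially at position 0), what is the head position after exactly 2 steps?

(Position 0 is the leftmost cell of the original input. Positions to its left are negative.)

Execution trace (head position shown):
Step 0: [q0]221  (head at position 0)
Step 1: move left → [q0]□□21  (head at position -1)
Step 2: move right → 0[q1]□21  (head at position 0)

After 2 steps, the head is at position 0.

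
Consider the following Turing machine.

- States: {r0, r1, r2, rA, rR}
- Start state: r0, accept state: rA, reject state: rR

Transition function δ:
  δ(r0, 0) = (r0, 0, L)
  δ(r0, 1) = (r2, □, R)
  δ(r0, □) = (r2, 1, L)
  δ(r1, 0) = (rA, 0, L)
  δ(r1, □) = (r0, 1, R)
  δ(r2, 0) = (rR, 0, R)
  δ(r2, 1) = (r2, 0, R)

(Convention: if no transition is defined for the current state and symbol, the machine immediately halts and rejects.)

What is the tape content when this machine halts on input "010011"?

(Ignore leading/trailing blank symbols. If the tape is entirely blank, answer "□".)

Execution trace:
Initial: [r0]010011
Step 1: δ(r0, 0) = (r0, 0, L) → [r0]□010011
Step 2: δ(r0, □) = (r2, 1, L) → [r2]□1010011

No transition is defined for δ(r2, □). By convention the machine halts and rejects.

Final tape (ignoring leading/trailing blanks): 1010011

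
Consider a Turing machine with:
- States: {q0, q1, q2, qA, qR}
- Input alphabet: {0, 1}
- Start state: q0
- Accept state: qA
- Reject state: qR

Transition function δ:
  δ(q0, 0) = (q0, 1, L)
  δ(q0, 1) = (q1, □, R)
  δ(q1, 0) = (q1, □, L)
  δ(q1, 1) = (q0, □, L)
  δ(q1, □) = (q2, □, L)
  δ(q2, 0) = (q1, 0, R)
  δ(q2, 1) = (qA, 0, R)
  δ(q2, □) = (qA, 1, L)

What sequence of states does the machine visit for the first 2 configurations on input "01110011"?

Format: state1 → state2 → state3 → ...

Execution trace:
Initial: [q0]01110011
Step 1: δ(q0, 0) = (q0, 1, L) → [q0]□11110011

No transition is defined for δ(q0, □). By convention the machine halts and rejects.

State sequence: q0 → q0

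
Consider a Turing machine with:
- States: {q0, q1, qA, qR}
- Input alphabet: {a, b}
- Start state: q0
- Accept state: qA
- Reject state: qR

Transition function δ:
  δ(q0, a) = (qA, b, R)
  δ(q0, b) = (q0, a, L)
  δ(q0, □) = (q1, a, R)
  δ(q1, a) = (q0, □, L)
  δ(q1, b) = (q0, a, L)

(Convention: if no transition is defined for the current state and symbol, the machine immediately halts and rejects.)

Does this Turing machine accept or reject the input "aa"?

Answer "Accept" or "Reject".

Execution trace:
Initial: [q0]aa
Step 1: δ(q0, a) = (qA, b, R) → b[qA]a

The machine reaches the accept state qA and halts.

Answer: Accept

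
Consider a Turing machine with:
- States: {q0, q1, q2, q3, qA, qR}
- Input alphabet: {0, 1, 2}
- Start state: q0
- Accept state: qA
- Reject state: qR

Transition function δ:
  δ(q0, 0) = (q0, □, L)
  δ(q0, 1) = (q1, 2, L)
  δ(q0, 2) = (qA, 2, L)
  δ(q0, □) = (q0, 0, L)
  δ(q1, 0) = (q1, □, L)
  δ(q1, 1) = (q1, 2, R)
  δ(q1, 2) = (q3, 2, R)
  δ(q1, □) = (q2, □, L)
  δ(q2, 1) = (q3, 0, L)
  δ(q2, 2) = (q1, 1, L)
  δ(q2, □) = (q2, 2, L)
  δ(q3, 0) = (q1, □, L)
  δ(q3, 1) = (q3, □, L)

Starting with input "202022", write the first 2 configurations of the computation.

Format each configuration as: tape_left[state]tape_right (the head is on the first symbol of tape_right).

Transitions applied:
Step 1: δ(q0, 2) = (qA, 2, L)

The first 2 configurations are:
[q0]202022 ⊢ [qA]□202022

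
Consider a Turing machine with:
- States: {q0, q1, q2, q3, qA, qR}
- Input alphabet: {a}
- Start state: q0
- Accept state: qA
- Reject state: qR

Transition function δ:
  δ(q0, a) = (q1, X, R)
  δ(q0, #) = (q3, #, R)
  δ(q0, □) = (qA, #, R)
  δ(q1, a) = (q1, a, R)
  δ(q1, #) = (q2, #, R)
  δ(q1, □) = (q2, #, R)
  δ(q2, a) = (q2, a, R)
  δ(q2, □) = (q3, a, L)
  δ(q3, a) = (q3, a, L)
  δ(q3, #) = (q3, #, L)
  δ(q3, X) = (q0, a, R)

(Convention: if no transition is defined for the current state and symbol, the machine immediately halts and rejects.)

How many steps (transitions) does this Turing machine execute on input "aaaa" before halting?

Execution trace:
Initial: [q0]aaaa
Step 1: δ(q0, a) = (q1, X, R) → X[q1]aaa
Step 2: δ(q1, a) = (q1, a, R) → Xa[q1]aa
Step 3: δ(q1, a) = (q1, a, R) → Xaa[q1]a
Step 4: δ(q1, a) = (q1, a, R) → Xaaa[q1]□
Step 5: δ(q1, □) = (q2, #, R) → Xaaa#[q2]□
Step 6: δ(q2, □) = (q3, a, L) → Xaaa[q3]#a
Step 7: δ(q3, #) = (q3, #, L) → Xaa[q3]a#a
Step 8: δ(q3, a) = (q3, a, L) → Xa[q3]aa#a
Step 9: δ(q3, a) = (q3, a, L) → X[q3]aaa#a
Step 10: δ(q3, a) = (q3, a, L) → [q3]Xaaa#a
Step 11: δ(q3, X) = (q0, a, R) → a[q0]aaa#a
Step 12: δ(q0, a) = (q1, X, R) → aX[q1]aa#a
Step 13: δ(q1, a) = (q1, a, R) → aXa[q1]a#a
Step 14: δ(q1, a) = (q1, a, R) → aXaa[q1]#a
Step 15: δ(q1, #) = (q2, #, R) → aXaa#[q2]a
Step 16: δ(q2, a) = (q2, a, R) → aXaa#a[q2]□
Step 17: δ(q2, □) = (q3, a, L) → aXaa#[q3]aa
Step 18: δ(q3, a) = (q3, a, L) → aXaa[q3]#aa
Step 19: δ(q3, #) = (q3, #, L) → aXa[q3]a#aa
Step 20: δ(q3, a) = (q3, a, L) → aX[q3]aa#aa
Step 21: δ(q3, a) = (q3, a, L) → a[q3]Xaa#aa
Step 22: δ(q3, X) = (q0, a, R) → aa[q0]aa#aa
Step 23: δ(q0, a) = (q1, X, R) → aaX[q1]a#aa
Step 24: δ(q1, a) = (q1, a, R) → aaXa[q1]#aa
Step 25: δ(q1, #) = (q2, #, R) → aaXa#[q2]aa
Step 26: δ(q2, a) = (q2, a, R) → aaXa#a[q2]a
Step 27: δ(q2, a) = (q2, a, R) → aaXa#aa[q2]□
Step 28: δ(q2, □) = (q3, a, L) → aaXa#a[q3]aa
Step 29: δ(q3, a) = (q3, a, L) → aaXa#[q3]aaa
Step 30: δ(q3, a) = (q3, a, L) → aaXa[q3]#aaa
Step 31: δ(q3, #) = (q3, #, L) → aaX[q3]a#aaa
Step 32: δ(q3, a) = (q3, a, L) → aa[q3]Xa#aaa
Step 33: δ(q3, X) = (q0, a, R) → aaa[q0]a#aaa
Step 34: δ(q0, a) = (q1, X, R) → aaaX[q1]#aaa
Step 35: δ(q1, #) = (q2, #, R) → aaaX#[q2]aaa
Step 36: δ(q2, a) = (q2, a, R) → aaaX#a[q2]aa
Step 37: δ(q2, a) = (q2, a, R) → aaaX#aa[q2]a
Step 38: δ(q2, a) = (q2, a, R) → aaaX#aaa[q2]□
Step 39: δ(q2, □) = (q3, a, L) → aaaX#aa[q3]aa
Step 40: δ(q3, a) = (q3, a, L) → aaaX#a[q3]aaa
Step 41: δ(q3, a) = (q3, a, L) → aaaX#[q3]aaaa
Step 42: δ(q3, a) = (q3, a, L) → aaaX[q3]#aaaa
Step 43: δ(q3, #) = (q3, #, L) → aaa[q3]X#aaaa
Step 44: δ(q3, X) = (q0, a, R) → aaaa[q0]#aaaa
Step 45: δ(q0, #) = (q3, #, R) → aaaa#[q3]aaaa
Step 46: δ(q3, a) = (q3, a, L) → aaaa[q3]#aaaa
Step 47: δ(q3, #) = (q3, #, L) → aaa[q3]a#aaaa
Step 48: δ(q3, a) = (q3, a, L) → aa[q3]aa#aaaa
Step 49: δ(q3, a) = (q3, a, L) → a[q3]aaa#aaaa
Step 50: δ(q3, a) = (q3, a, L) → [q3]aaaa#aaaa
Step 51: δ(q3, a) = (q3, a, L) → [q3]□aaaa#aaaa

No transition is defined for δ(q3, □). By convention the machine halts and rejects.

The machine executed 51 steps before halting.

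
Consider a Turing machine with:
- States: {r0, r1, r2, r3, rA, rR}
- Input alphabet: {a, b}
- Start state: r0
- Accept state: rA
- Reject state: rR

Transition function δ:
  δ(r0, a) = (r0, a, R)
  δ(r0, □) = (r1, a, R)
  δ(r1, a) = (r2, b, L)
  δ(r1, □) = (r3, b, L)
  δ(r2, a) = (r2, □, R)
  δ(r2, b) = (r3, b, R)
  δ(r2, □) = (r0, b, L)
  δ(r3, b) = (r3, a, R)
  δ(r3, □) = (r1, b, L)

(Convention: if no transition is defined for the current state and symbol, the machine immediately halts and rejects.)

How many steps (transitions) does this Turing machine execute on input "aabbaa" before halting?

Execution trace:
Initial: [r0]aabbaa
Step 1: δ(r0, a) = (r0, a, R) → a[r0]abbaa
Step 2: δ(r0, a) = (r0, a, R) → aa[r0]bbaa

No transition is defined for δ(r0, b). By convention the machine halts and rejects.

The machine executed 2 steps before halting.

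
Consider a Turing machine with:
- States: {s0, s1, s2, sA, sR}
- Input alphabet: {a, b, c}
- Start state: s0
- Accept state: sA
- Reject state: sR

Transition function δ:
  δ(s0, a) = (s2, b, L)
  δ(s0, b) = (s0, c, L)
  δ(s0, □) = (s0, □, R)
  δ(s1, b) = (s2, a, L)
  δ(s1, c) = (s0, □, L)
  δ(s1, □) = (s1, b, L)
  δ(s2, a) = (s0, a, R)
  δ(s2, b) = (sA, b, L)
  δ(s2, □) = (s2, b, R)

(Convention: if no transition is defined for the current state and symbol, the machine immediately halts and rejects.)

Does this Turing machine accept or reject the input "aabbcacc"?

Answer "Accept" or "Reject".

Execution trace:
Initial: [s0]aabbcacc
Step 1: δ(s0, a) = (s2, b, L) → [s2]□babbcacc
Step 2: δ(s2, □) = (s2, b, R) → b[s2]babbcacc
Step 3: δ(s2, b) = (sA, b, L) → [sA]bbabbcacc

The machine reaches the accept state sA and halts.

Answer: Accept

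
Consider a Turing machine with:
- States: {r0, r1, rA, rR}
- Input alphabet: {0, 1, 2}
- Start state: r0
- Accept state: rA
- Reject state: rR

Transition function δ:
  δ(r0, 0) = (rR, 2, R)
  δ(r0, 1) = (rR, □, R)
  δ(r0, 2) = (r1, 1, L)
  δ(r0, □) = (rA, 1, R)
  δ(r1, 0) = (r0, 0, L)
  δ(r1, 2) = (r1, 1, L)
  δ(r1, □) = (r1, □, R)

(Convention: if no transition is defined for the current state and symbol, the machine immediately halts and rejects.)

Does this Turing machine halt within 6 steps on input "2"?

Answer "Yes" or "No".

Execution trace:
Initial: [r0]2
Step 1: δ(r0, 2) = (r1, 1, L) → [r1]□1
Step 2: δ(r1, □) = (r1, □, R) → □[r1]1

No transition is defined for δ(r1, 1). By convention the machine halts and rejects.
The machine halted after 2 steps (within the 6-step bound).

Answer: Yes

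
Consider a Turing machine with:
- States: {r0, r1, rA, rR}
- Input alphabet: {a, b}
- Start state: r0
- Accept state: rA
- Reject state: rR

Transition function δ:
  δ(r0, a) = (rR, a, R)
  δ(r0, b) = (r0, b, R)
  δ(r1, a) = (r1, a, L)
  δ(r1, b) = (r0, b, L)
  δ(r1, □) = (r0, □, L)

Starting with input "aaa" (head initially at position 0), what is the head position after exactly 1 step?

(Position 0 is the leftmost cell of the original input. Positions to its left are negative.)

Execution trace (head position shown):
Step 0: [r0]aaa  (head at position 0)
Step 1: move right → a[rR]aa  (head at position 1)

After 1 step, the head is at position 1.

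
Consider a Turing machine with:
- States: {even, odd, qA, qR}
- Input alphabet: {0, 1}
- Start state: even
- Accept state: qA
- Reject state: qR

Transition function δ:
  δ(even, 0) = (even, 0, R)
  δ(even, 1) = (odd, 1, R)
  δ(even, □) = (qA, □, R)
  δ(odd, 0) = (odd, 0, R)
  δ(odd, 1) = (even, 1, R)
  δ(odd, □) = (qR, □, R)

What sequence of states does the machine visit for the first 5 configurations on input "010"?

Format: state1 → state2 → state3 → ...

Execution trace:
Initial: [even]010
Step 1: δ(even, 0) = (even, 0, R) → 0[even]10
Step 2: δ(even, 1) = (odd, 1, R) → 01[odd]0
Step 3: δ(odd, 0) = (odd, 0, R) → 010[odd]□
Step 4: δ(odd, □) = (qR, □, R) → 010□[qR]□

The machine reaches the reject state qR and halts.

State sequence: even → even → odd → odd → qR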